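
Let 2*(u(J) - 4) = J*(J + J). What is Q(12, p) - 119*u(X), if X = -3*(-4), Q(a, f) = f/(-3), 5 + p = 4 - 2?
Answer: -17611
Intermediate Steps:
p = -3 (p = -5 + (4 - 2) = -5 + 2 = -3)
Q(a, f) = -f/3 (Q(a, f) = f*(-⅓) = -f/3)
X = 12
u(J) = 4 + J² (u(J) = 4 + (J*(J + J))/2 = 4 + (J*(2*J))/2 = 4 + (2*J²)/2 = 4 + J²)
Q(12, p) - 119*u(X) = -⅓*(-3) - 119*(4 + 12²) = 1 - 119*(4 + 144) = 1 - 119*148 = 1 - 17612 = -17611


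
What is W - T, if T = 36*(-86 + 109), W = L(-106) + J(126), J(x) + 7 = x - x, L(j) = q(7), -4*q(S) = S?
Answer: -3347/4 ≈ -836.75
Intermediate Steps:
q(S) = -S/4
L(j) = -7/4 (L(j) = -¼*7 = -7/4)
J(x) = -7 (J(x) = -7 + (x - x) = -7 + 0 = -7)
W = -35/4 (W = -7/4 - 7 = -35/4 ≈ -8.7500)
T = 828 (T = 36*23 = 828)
W - T = -35/4 - 1*828 = -35/4 - 828 = -3347/4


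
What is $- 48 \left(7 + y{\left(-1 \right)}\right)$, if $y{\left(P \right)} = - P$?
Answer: $-384$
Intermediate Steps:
$- 48 \left(7 + y{\left(-1 \right)}\right) = - 48 \left(7 - -1\right) = - 48 \left(7 + 1\right) = \left(-48\right) 8 = -384$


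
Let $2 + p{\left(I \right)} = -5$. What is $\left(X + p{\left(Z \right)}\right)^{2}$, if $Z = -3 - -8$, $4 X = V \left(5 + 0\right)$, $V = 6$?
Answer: $\frac{1}{4} \approx 0.25$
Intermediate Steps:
$X = \frac{15}{2}$ ($X = \frac{6 \left(5 + 0\right)}{4} = \frac{6 \cdot 5}{4} = \frac{1}{4} \cdot 30 = \frac{15}{2} \approx 7.5$)
$Z = 5$ ($Z = -3 + 8 = 5$)
$p{\left(I \right)} = -7$ ($p{\left(I \right)} = -2 - 5 = -7$)
$\left(X + p{\left(Z \right)}\right)^{2} = \left(\frac{15}{2} - 7\right)^{2} = \left(\frac{1}{2}\right)^{2} = \frac{1}{4}$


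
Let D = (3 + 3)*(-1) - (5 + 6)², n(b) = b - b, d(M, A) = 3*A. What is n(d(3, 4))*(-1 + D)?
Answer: 0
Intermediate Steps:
n(b) = 0
D = -127 (D = 6*(-1) - 1*11² = -6 - 1*121 = -6 - 121 = -127)
n(d(3, 4))*(-1 + D) = 0*(-1 - 127) = 0*(-128) = 0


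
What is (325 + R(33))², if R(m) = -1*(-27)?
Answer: 123904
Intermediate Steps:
R(m) = 27
(325 + R(33))² = (325 + 27)² = 352² = 123904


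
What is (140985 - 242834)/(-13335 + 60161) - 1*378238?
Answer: -17711474437/46826 ≈ -3.7824e+5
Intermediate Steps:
(140985 - 242834)/(-13335 + 60161) - 1*378238 = -101849/46826 - 378238 = -17711474437/46826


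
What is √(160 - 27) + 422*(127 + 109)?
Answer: 99592 + √133 ≈ 99604.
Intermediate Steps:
√(160 - 27) + 422*(127 + 109) = √133 + 422*236 = √133 + 99592 = 99592 + √133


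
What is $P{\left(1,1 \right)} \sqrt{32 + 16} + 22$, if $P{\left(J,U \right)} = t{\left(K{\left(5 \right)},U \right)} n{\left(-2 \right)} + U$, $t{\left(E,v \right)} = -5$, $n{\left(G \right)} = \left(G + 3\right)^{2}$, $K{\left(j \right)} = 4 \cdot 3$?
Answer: $22 - 16 \sqrt{3} \approx -5.7128$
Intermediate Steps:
$K{\left(j \right)} = 12$
$n{\left(G \right)} = \left(3 + G\right)^{2}$
$P{\left(J,U \right)} = -5 + U$ ($P{\left(J,U \right)} = - 5 \left(3 - 2\right)^{2} + U = - 5 \cdot 1^{2} + U = \left(-5\right) 1 + U = -5 + U$)
$P{\left(1,1 \right)} \sqrt{32 + 16} + 22 = \left(-5 + 1\right) \sqrt{32 + 16} + 22 = - 4 \sqrt{48} + 22 = - 4 \cdot 4 \sqrt{3} + 22 = - 16 \sqrt{3} + 22 = 22 - 16 \sqrt{3}$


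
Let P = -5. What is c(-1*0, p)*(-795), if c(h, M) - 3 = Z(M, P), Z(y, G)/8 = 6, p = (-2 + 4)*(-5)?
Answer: -40545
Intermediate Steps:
p = -10 (p = 2*(-5) = -10)
Z(y, G) = 48 (Z(y, G) = 8*6 = 48)
c(h, M) = 51 (c(h, M) = 3 + 48 = 51)
c(-1*0, p)*(-795) = 51*(-795) = -40545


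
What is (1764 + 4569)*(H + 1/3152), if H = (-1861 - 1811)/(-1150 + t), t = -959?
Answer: 24437470083/2215856 ≈ 11028.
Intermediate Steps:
H = 1224/703 (H = (-1861 - 1811)/(-1150 - 959) = -3672/(-2109) = -3672*(-1/2109) = 1224/703 ≈ 1.7411)
(1764 + 4569)*(H + 1/3152) = (1764 + 4569)*(1224/703 + 1/3152) = 6333*(1224/703 + 1/3152) = 6333*(3858751/2215856) = 24437470083/2215856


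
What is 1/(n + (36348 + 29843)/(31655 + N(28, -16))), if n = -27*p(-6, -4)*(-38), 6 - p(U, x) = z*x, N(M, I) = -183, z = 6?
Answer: 31472/968774351 ≈ 3.2486e-5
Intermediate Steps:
p(U, x) = 6 - 6*x
n = 30780 (n = -27*(6 - 6*(-4))*(-38) = -27*(6 + 24)*(-38) = -27*30*(-38) = -810*(-38) = 30780)
1/(n + (36348 + 29843)/(31655 + N(28, -16))) = 1/(30780 + (36348 + 29843)/(31655 - 183)) = 1/(30780 + 66191/31472) = 1/(968774351/31472) = 31472/968774351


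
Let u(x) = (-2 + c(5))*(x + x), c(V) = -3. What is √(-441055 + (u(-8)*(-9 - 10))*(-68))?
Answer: I*√337695 ≈ 581.12*I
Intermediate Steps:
u(x) = -10*x (u(x) = (-2 - 3)*(x + x) = -10*x)
√(-441055 + (u(-8)*(-9 - 10))*(-68)) = √(-441055 + ((-10*(-8))*(-9 - 10))*(-68)) = √(-441055 + (80*(-19))*(-68)) = √(-441055 - 1520*(-68)) = √(-441055 + 103360) = √(-337695) = I*√337695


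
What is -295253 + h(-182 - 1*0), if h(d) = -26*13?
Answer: -295591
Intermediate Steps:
h(d) = -338
-295253 + h(-182 - 1*0) = -295253 - 338 = -295591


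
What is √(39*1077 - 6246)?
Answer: 3*√3973 ≈ 189.10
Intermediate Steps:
√(39*1077 - 6246) = √(42003 - 6246) = √35757 = 3*√3973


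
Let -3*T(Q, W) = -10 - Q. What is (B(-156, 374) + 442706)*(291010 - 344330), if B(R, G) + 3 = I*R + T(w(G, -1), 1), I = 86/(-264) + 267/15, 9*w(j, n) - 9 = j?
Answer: -6967771082968/297 ≈ -2.3461e+10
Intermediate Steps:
w(j, n) = 1 + j/9
T(Q, W) = 10/3 + Q/3 (T(Q, W) = -(-10 - Q)/3 = 10/3 + Q/3)
I = 11533/660 (I = 86*(-1/264) + 267*(1/15) = -43/132 + 89/5 = 11533/660 ≈ 17.474)
B(R, G) = 2/3 + G/27 + 11533*R/660 (B(R, G) = -3 + (11533*R/660 + (10/3 + (1 + G/9)/3)) = -3 + (11533*R/660 + (10/3 + (1/3 + G/27))) = -3 + (11533*R/660 + (11/3 + G/27)) = -3 + (11/3 + G/27 + 11533*R/660) = 2/3 + G/27 + 11533*R/660)
(B(-156, 374) + 442706)*(291010 - 344330) = ((2/3 + (1/27)*374 + (11533/660)*(-156)) + 442706)*(291010 - 344330) = ((2/3 + 374/27 - 149929/55) + 442706)*(-53320) = (-4026523/1485 + 442706)*(-53320) = (653391887/1485)*(-53320) = -6967771082968/297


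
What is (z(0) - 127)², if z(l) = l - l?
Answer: 16129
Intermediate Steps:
z(l) = 0
(z(0) - 127)² = (0 - 127)² = (-127)² = 16129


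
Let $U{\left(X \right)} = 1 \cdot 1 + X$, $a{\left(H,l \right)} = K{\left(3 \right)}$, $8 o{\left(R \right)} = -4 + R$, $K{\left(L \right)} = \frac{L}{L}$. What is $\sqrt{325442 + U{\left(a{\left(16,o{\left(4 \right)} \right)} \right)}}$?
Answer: $2 \sqrt{81361} \approx 570.48$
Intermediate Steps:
$K{\left(L \right)} = 1$
$o{\left(R \right)} = - \frac{1}{2} + \frac{R}{8}$ ($o{\left(R \right)} = \frac{-4 + R}{8} = - \frac{1}{2} + \frac{R}{8}$)
$a{\left(H,l \right)} = 1$
$U{\left(X \right)} = 1 + X$
$\sqrt{325442 + U{\left(a{\left(16,o{\left(4 \right)} \right)} \right)}} = \sqrt{325442 + \left(1 + 1\right)} = \sqrt{325442 + 2} = \sqrt{325444} = 2 \sqrt{81361}$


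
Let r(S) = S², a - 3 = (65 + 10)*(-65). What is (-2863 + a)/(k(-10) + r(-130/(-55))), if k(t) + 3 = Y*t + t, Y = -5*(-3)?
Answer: 133705/2721 ≈ 49.138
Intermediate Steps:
Y = 15
k(t) = -3 + 16*t (k(t) = -3 + (15*t + t) = -3 + 16*t)
a = -4872 (a = 3 + (65 + 10)*(-65) = 3 + 75*(-65) = 3 - 4875 = -4872)
(-2863 + a)/(k(-10) + r(-130/(-55))) = (-2863 - 4872)/((-3 + 16*(-10)) + (-130/(-55))²) = -7735/((-3 - 160) + (-130*(-1/55))²) = -7735/(-163 + (26/11)²) = -7735/(-163 + 676/121) = -7735/(-19047/121) = -7735*(-121/19047) = 133705/2721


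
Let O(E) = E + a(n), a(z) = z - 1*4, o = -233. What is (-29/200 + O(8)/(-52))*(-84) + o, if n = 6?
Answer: -133033/650 ≈ -204.67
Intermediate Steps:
a(z) = -4 + z (a(z) = z - 4 = -4 + z)
O(E) = 2 + E (O(E) = E + (-4 + 6) = E + 2 = 2 + E)
(-29/200 + O(8)/(-52))*(-84) + o = (-29/200 + (2 + 8)/(-52))*(-84) - 233 = (-29*1/200 + 10*(-1/52))*(-84) - 233 = (-29/200 - 5/26)*(-84) - 233 = -877/2600*(-84) - 233 = 18417/650 - 233 = -133033/650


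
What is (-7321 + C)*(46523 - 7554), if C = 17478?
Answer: 395808133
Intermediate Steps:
(-7321 + C)*(46523 - 7554) = (-7321 + 17478)*(46523 - 7554) = 10157*38969 = 395808133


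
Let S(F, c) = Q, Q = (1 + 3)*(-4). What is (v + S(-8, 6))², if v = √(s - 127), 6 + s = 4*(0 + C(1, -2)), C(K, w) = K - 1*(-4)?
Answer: (16 - I*√113)² ≈ 143.0 - 340.16*I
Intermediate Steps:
C(K, w) = 4 + K (C(K, w) = K + 4 = 4 + K)
s = 14 (s = -6 + 4*(0 + (4 + 1)) = -6 + 4*(0 + 5) = -6 + 4*5 = -6 + 20 = 14)
Q = -16 (Q = 4*(-4) = -16)
S(F, c) = -16
v = I*√113 (v = √(14 - 127) = √(-113) = I*√113 ≈ 10.63*I)
(v + S(-8, 6))² = (I*√113 - 16)² = (-16 + I*√113)²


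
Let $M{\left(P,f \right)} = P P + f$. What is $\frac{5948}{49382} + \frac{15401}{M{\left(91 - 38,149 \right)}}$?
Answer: $\frac{389063183}{73035978} \approx 5.327$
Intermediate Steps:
$M{\left(P,f \right)} = f + P^{2}$ ($M{\left(P,f \right)} = P^{2} + f = f + P^{2}$)
$\frac{5948}{49382} + \frac{15401}{M{\left(91 - 38,149 \right)}} = \frac{5948}{49382} + \frac{15401}{149 + \left(91 - 38\right)^{2}} = 5948 \cdot \frac{1}{49382} + \frac{15401}{149 + 53^{2}} = \frac{2974}{24691} + \frac{15401}{149 + 2809} = \frac{2974}{24691} + \frac{15401}{2958} = \frac{389063183}{73035978}$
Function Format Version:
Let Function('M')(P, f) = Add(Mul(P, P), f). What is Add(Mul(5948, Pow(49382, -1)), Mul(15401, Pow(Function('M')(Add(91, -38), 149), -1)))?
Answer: Rational(389063183, 73035978) ≈ 5.3270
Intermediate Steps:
Function('M')(P, f) = Add(f, Pow(P, 2)) (Function('M')(P, f) = Add(Pow(P, 2), f) = Add(f, Pow(P, 2)))
Add(Mul(5948, Pow(49382, -1)), Mul(15401, Pow(Function('M')(Add(91, -38), 149), -1))) = Add(Mul(5948, Pow(49382, -1)), Mul(15401, Pow(Add(149, Pow(Add(91, -38), 2)), -1))) = Add(Mul(5948, Rational(1, 49382)), Mul(15401, Pow(Add(149, Pow(53, 2)), -1))) = Add(Rational(2974, 24691), Mul(15401, Pow(Add(149, 2809), -1))) = Add(Rational(2974, 24691), Mul(15401, Pow(2958, -1))) = Add(Rational(2974, 24691), Mul(15401, Rational(1, 2958))) = Add(Rational(2974, 24691), Rational(15401, 2958)) = Rational(389063183, 73035978)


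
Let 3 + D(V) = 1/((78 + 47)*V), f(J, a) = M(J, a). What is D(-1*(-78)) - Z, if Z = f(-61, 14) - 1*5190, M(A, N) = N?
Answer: 50436751/9750 ≈ 5173.0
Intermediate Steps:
f(J, a) = a
D(V) = -3 + 1/(125*V) (D(V) = -3 + 1/((78 + 47)*V) = -3 + 1/(125*V))
Z = -5176 (Z = 14 - 1*5190 = 14 - 5190 = -5176)
D(-1*(-78)) - Z = (-3 + 1/(125*((-1*(-78))))) - 1*(-5176) = (-3 + (1/125)/78) + 5176 = (-3 + (1/125)*(1/78)) + 5176 = (-3 + 1/9750) + 5176 = -29249/9750 + 5176 = 50436751/9750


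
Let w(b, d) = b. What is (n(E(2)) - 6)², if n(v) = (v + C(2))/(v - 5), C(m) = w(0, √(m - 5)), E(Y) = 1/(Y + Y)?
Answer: 13225/361 ≈ 36.634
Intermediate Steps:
E(Y) = 1/(2*Y)
C(m) = 0
n(v) = v/(-5 + v) (n(v) = (v + 0)/(v - 5) = v/(-5 + v))
(n(E(2)) - 6)² = (((½)/2)/(-5 + (½)/2) - 6)² = (((½)*(½))/(-5 + (½)*(½)) - 6)² = (1/(4*(-5 + ¼)) - 6)² = (1/(4*(-19/4)) - 6)² = ((¼)*(-4/19) - 6)² = (-1/19 - 6)² = (-115/19)² = 13225/361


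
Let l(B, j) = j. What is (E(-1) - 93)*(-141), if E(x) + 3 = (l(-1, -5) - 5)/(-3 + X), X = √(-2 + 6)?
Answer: 12126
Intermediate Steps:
X = 2 (X = √4 = 2)
E(x) = 7 (E(x) = -3 + (-5 - 5)/(-3 + 2) = -3 - 10/(-1) = -3 - 10*(-1) = -3 + 10 = 7)
(E(-1) - 93)*(-141) = (7 - 93)*(-141) = -86*(-141) = 12126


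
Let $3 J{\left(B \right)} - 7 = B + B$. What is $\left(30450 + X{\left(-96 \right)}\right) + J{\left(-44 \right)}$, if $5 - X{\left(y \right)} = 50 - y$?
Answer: $30282$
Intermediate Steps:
$X{\left(y \right)} = -45 + y$ ($X{\left(y \right)} = 5 - \left(50 - y\right) = 5 + \left(-50 + y\right) = -45 + y$)
$J{\left(B \right)} = \frac{7}{3} + \frac{2 B}{3}$ ($J{\left(B \right)} = \frac{7}{3} + \frac{B + B}{3} = \frac{7}{3} + \frac{2 B}{3}$)
$\left(30450 + X{\left(-96 \right)}\right) + J{\left(-44 \right)} = \left(30450 - 141\right) + \left(\frac{7}{3} + \frac{2}{3} \left(-44\right)\right) = \left(30450 - 141\right) + \left(\frac{7}{3} - \frac{88}{3}\right) = 30309 - 27 = 30282$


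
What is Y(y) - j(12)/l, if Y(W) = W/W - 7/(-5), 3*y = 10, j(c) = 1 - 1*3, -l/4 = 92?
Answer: 2203/920 ≈ 2.3946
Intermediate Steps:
l = -368 (l = -4*92 = -368)
j(c) = -2 (j(c) = 1 - 3 = -2)
y = 10/3 (y = (1/3)*10 = 10/3 ≈ 3.3333)
Y(W) = 12/5 (Y(W) = 1 - 7*(-1/5) = 1 + 7/5 = 12/5)
Y(y) - j(12)/l = 12/5 - (-2)/(-368) = 12/5 - (-2)*(-1)/368 = 12/5 - 1*1/184 = 12/5 - 1/184 = 2203/920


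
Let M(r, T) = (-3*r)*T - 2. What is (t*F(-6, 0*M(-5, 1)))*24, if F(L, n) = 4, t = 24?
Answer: 2304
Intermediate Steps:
M(r, T) = -2 - 3*T*r (M(r, T) = -3*T*r - 2 = -2 - 3*T*r)
(t*F(-6, 0*M(-5, 1)))*24 = (24*4)*24 = 96*24 = 2304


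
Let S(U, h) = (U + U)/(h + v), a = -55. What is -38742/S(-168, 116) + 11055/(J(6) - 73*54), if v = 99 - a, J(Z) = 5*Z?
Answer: 284146775/9128 ≈ 31129.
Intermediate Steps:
v = 154 (v = 99 - 1*(-55) = 99 + 55 = 154)
S(U, h) = 2*U/(154 + h) (S(U, h) = (U + U)/(h + 154) = (2*U)/(154 + h) = 2*U/(154 + h))
-38742/S(-168, 116) + 11055/(J(6) - 73*54) = -38742/(2*(-168)/(154 + 116)) + 11055/(5*6 - 73*54) = -38742/(2*(-168)/270) + 11055/(30 - 3942) = -38742/(2*(-168)*(1/270)) + 11055/(-3912) = -38742/(-56/45) + 11055*(-1/3912) = -38742*(-45/56) - 3685/1304 = 871695/28 - 3685/1304 = 284146775/9128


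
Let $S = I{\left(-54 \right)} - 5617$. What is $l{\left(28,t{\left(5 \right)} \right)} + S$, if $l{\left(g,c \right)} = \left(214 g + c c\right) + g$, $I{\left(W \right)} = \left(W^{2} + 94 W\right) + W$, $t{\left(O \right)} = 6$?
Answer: $-1775$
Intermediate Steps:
$I{\left(W \right)} = W^{2} + 95 W$
$S = -7831$ ($S = - 54 \left(95 - 54\right) - 5617 = \left(-54\right) 41 - 5617 = -2214 - 5617 = -7831$)
$l{\left(g,c \right)} = c^{2} + 215 g$ ($l{\left(g,c \right)} = \left(214 g + c^{2}\right) + g = \left(c^{2} + 214 g\right) + g = c^{2} + 215 g$)
$l{\left(28,t{\left(5 \right)} \right)} + S = \left(6^{2} + 215 \cdot 28\right) - 7831 = \left(36 + 6020\right) - 7831 = 6056 - 7831 = -1775$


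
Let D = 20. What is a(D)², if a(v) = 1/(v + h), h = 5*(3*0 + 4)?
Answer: 1/1600 ≈ 0.00062500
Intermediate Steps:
h = 20 (h = 5*(0 + 4) = 5*4 = 20)
a(v) = 1/(20 + v) (a(v) = 1/(v + 20) = 1/(20 + v))
a(D)² = (1/(20 + 20))² = (1/40)² = 1/1600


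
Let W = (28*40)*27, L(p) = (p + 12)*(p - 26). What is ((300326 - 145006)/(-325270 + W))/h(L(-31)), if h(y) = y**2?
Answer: -15532/34603744167 ≈ -4.4885e-7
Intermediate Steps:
L(p) = (-26 + p)*(12 + p) (L(p) = (12 + p)*(-26 + p) = (-26 + p)*(12 + p))
W = 30240 (W = 1120*27 = 30240)
((300326 - 145006)/(-325270 + W))/h(L(-31)) = ((300326 - 145006)/(-325270 + 30240))/((-312 + (-31)**2 - 14*(-31))**2) = (155320/(-295030))/((-312 + 961 + 434)**2) = (155320*(-1/295030))/(1083**2) = -15532/29503/1172889 = -15532/29503*1/1172889 = -15532/34603744167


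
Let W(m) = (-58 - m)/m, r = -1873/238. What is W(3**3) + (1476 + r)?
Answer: 9413975/6426 ≈ 1465.0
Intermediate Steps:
r = -1873/238 (r = -1873*1/238 = -1873/238 ≈ -7.8698)
W(m) = (-58 - m)/m
W(3**3) + (1476 + r) = (-58 - 1*3**3)/(3**3) + (1476 - 1873/238) = (-58 - 1*27)/27 + 349415/238 = (-58 - 27)/27 + 349415/238 = (1/27)*(-85) + 349415/238 = -85/27 + 349415/238 = 9413975/6426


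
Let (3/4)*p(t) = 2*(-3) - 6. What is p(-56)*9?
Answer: -144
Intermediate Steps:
p(t) = -16 (p(t) = 4*(2*(-3) - 6)/3 = 4*(-6 - 6)/3 = (4/3)*(-12) = -16)
p(-56)*9 = -16*9 = -144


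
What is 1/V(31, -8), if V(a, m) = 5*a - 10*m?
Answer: 1/235 ≈ 0.0042553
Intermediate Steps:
V(a, m) = -10*m + 5*a
1/V(31, -8) = 1/(-10*(-8) + 5*31) = 1/(80 + 155) = 1/235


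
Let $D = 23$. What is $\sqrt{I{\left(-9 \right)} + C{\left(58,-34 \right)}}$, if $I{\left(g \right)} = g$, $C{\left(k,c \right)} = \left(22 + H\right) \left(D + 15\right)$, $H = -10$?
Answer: $\sqrt{447} \approx 21.142$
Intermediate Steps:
$C{\left(k,c \right)} = 456$ ($C{\left(k,c \right)} = \left(22 - 10\right) \left(23 + 15\right) = 12 \cdot 38 = 456$)
$\sqrt{I{\left(-9 \right)} + C{\left(58,-34 \right)}} = \sqrt{-9 + 456} = \sqrt{447}$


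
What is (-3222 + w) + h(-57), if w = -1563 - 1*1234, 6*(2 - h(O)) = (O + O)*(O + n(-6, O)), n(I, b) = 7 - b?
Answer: -5884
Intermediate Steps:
h(O) = 2 - 7*O/3 (h(O) = 2 - (O + O)*(O + (7 - O))/6 = 2 - 2*O*7/6 = 2 - 7*O/3)
w = -2797 (w = -1563 - 1234 = -2797)
(-3222 + w) + h(-57) = (-3222 - 2797) + (2 - 7/3*(-57)) = -6019 + (2 + 133) = -6019 + 135 = -5884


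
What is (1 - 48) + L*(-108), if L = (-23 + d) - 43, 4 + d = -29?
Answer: 10645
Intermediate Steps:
d = -33 (d = -4 - 29 = -33)
L = -99 (L = (-23 - 33) - 43 = -56 - 43 = -99)
(1 - 48) + L*(-108) = (1 - 48) - 99*(-108) = -47 + 10692 = 10645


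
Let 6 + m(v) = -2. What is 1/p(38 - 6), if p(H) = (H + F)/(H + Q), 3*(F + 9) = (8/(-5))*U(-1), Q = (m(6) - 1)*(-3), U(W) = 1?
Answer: 885/337 ≈ 2.6261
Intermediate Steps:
m(v) = -8 (m(v) = -6 - 2 = -8)
Q = 27 (Q = (-8 - 1)*(-3) = -9*(-3) = 27)
F = -143/15 (F = -9 + ((8/(-5))*1)/3 = -9 + ((8*(-⅕))*1)/3 = -9 + (-8/5*1)/3 = -9 + (⅓)*(-8/5) = -9 - 8/15 = -143/15 ≈ -9.5333)
p(H) = (-143/15 + H)/(27 + H) (p(H) = (H - 143/15)/(H + 27) = (-143/15 + H)/(27 + H))
1/p(38 - 6) = 1/((-143/15 + (38 - 6))/(27 + (38 - 6))) = 1/((-143/15 + 32)/(27 + 32)) = 1/((337/15)/59) = 1/((1/59)*(337/15)) = 1/(337/885) = 885/337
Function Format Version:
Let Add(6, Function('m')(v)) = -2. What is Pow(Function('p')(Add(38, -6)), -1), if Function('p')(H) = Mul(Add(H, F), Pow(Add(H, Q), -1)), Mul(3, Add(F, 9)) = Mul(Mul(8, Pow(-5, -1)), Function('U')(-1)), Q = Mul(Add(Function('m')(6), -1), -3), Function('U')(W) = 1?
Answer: Rational(885, 337) ≈ 2.6261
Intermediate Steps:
Function('m')(v) = -8 (Function('m')(v) = Add(-6, -2) = -8)
Q = 27 (Q = Mul(Add(-8, -1), -3) = Mul(-9, -3) = 27)
F = Rational(-143, 15) (F = Add(-9, Mul(Rational(1, 3), Mul(Mul(8, Pow(-5, -1)), 1))) = Add(-9, Mul(Rational(1, 3), Mul(Mul(8, Rational(-1, 5)), 1))) = Add(-9, Mul(Rational(1, 3), Mul(Rational(-8, 5), 1))) = Add(-9, Mul(Rational(1, 3), Rational(-8, 5))) = Add(-9, Rational(-8, 15)) = Rational(-143, 15) ≈ -9.5333)
Function('p')(H) = Mul(Pow(Add(27, H), -1), Add(Rational(-143, 15), H)) (Function('p')(H) = Mul(Add(H, Rational(-143, 15)), Pow(Add(H, 27), -1)) = Mul(Add(Rational(-143, 15), H), Pow(Add(27, H), -1)) = Mul(Pow(Add(27, H), -1), Add(Rational(-143, 15), H)))
Pow(Function('p')(Add(38, -6)), -1) = Pow(Mul(Pow(Add(27, Add(38, -6)), -1), Add(Rational(-143, 15), Add(38, -6))), -1) = Pow(Mul(Pow(Add(27, 32), -1), Add(Rational(-143, 15), 32)), -1) = Pow(Mul(Pow(59, -1), Rational(337, 15)), -1) = Pow(Mul(Rational(1, 59), Rational(337, 15)), -1) = Pow(Rational(337, 885), -1) = Rational(885, 337)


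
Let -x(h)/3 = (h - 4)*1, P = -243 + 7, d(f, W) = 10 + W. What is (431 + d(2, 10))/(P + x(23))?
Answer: -451/293 ≈ -1.5392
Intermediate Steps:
P = -236
x(h) = 12 - 3*h (x(h) = -3*(h - 4) = -3*(-4 + h) = 12 - 3*h)
(431 + d(2, 10))/(P + x(23)) = (431 + (10 + 10))/(-236 + (12 - 3*23)) = (431 + 20)/(-236 + (12 - 69)) = 451/(-236 - 57) = 451/(-293) = 451*(-1/293) = -451/293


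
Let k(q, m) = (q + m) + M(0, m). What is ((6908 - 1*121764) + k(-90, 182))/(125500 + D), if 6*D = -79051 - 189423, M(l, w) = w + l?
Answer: -343746/242263 ≈ -1.4189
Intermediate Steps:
M(l, w) = l + w
k(q, m) = q + 2*m (k(q, m) = (q + m) + (0 + m) = (m + q) + m = q + 2*m)
D = -134237/3 (D = (-79051 - 189423)/6 = (1/6)*(-268474) = -134237/3 ≈ -44746.)
((6908 - 1*121764) + k(-90, 182))/(125500 + D) = ((6908 - 1*121764) + (-90 + 2*182))/(125500 - 134237/3) = ((6908 - 121764) + (-90 + 364))/(242263/3) = (-114856 + 274)*(3/242263) = -114582*3/242263 = -343746/242263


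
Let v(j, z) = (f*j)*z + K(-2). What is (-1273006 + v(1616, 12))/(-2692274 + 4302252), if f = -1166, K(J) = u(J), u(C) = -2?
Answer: -11942040/804989 ≈ -14.835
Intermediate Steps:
K(J) = -2
v(j, z) = -2 - 1166*j*z (v(j, z) = (-1166*j)*z - 2 = -1166*j*z - 2 = -2 - 1166*j*z)
(-1273006 + v(1616, 12))/(-2692274 + 4302252) = (-1273006 + (-2 - 1166*1616*12))/(-2692274 + 4302252) = (-1273006 + (-2 - 22611072))/1609978 = (-1273006 - 22611074)*(1/1609978) = -23884080*1/1609978 = -11942040/804989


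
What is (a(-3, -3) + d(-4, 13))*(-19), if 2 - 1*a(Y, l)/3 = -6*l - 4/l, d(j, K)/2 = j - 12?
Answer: 1596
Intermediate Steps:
d(j, K) = -24 + 2*j (d(j, K) = 2*(j - 12) = 2*(-12 + j) = -24 + 2*j)
a(Y, l) = 6 + 12/l + 18*l (a(Y, l) = 6 - 3*(-6*l - 4/l) = 6 + (12/l + 18*l) = 6 + 12/l + 18*l)
(a(-3, -3) + d(-4, 13))*(-19) = ((6 + 12/(-3) + 18*(-3)) + (-24 + 2*(-4)))*(-19) = ((6 + 12*(-⅓) - 54) + (-24 - 8))*(-19) = ((6 - 4 - 54) - 32)*(-19) = (-52 - 32)*(-19) = -84*(-19) = 1596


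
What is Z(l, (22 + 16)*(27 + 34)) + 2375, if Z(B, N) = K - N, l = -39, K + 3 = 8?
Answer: 62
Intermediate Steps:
K = 5 (K = -3 + 8 = 5)
Z(B, N) = 5 - N
Z(l, (22 + 16)*(27 + 34)) + 2375 = (5 - (22 + 16)*(27 + 34)) + 2375 = (5 - 38*61) + 2375 = (5 - 1*2318) + 2375 = (5 - 2318) + 2375 = -2313 + 2375 = 62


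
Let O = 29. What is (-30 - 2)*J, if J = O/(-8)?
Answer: 116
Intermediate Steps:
J = -29/8 (J = 29/(-8) = 29*(-1/8) = -29/8 ≈ -3.6250)
(-30 - 2)*J = (-30 - 2)*(-29/8) = -32*(-29/8) = 116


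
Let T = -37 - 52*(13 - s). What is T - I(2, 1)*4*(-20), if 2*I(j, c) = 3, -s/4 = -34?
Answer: 6479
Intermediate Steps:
s = 136 (s = -4*(-34) = 136)
I(j, c) = 3/2 (I(j, c) = (½)*3 = 3/2)
T = 6359 (T = -37 - 52*(13 - 1*136) = -37 - 52*(13 - 136) = -37 - 52*(-123) = -37 + 6396 = 6359)
T - I(2, 1)*4*(-20) = 6359 - (3/2)*4*(-20) = 6359 - 6*(-20) = 6359 - 1*(-120) = 6359 + 120 = 6479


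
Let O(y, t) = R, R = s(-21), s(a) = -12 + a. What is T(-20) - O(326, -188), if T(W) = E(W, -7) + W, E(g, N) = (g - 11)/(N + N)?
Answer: 213/14 ≈ 15.214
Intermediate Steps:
R = -33 (R = -12 - 21 = -33)
O(y, t) = -33
E(g, N) = (-11 + g)/(2*N) (E(g, N) = (-11 + g)/((2*N)) = (-11 + g)*(1/(2*N)) = (-11 + g)/(2*N))
T(W) = 11/14 + 13*W/14 (T(W) = (1/2)*(-11 + W)/(-7) + W = (1/2)*(-1/7)*(-11 + W) + W = (11/14 - W/14) + W = 11/14 + 13*W/14)
T(-20) - O(326, -188) = (11/14 + (13/14)*(-20)) - 1*(-33) = (11/14 - 130/7) + 33 = -249/14 + 33 = 213/14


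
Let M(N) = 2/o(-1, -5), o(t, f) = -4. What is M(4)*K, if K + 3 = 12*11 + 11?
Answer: -70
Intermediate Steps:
K = 140 (K = -3 + (12*11 + 11) = -3 + (132 + 11) = -3 + 143 = 140)
M(N) = -½ (M(N) = 2/(-4) = 2*(-¼) = -½)
M(4)*K = -½*140 = -70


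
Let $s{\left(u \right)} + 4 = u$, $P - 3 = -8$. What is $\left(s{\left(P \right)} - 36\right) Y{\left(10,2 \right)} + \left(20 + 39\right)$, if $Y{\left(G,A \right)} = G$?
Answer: $-391$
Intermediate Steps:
$P = -5$ ($P = 3 - 8 = -5$)
$s{\left(u \right)} = -4 + u$
$\left(s{\left(P \right)} - 36\right) Y{\left(10,2 \right)} + \left(20 + 39\right) = \left(\left(-4 - 5\right) - 36\right) 10 + \left(20 + 39\right) = \left(-9 - 36\right) 10 + 59 = \left(-45\right) 10 + 59 = -450 + 59 = -391$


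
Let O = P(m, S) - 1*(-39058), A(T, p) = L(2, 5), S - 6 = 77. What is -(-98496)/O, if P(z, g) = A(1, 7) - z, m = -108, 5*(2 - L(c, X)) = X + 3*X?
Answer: 24624/9791 ≈ 2.5150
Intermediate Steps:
L(c, X) = 2 - 4*X/5 (L(c, X) = 2 - (X + 3*X)/5 = 2 - 4*X/5)
S = 83 (S = 6 + 77 = 83)
A(T, p) = -2 (A(T, p) = 2 - ⅘*5 = 2 - 4 = -2)
P(z, g) = -2 - z
O = 39164 (O = (-2 - 1*(-108)) - 1*(-39058) = (-2 + 108) + 39058 = 106 + 39058 = 39164)
-(-98496)/O = -(-98496)/39164 = -1*(-24624/9791) = 24624/9791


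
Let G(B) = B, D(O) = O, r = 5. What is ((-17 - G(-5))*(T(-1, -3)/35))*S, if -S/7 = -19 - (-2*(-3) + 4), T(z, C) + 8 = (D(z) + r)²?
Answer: -2784/5 ≈ -556.80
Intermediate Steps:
T(z, C) = -8 + (5 + z)² (T(z, C) = -8 + (z + 5)² = -8 + (5 + z)²)
S = 203 (S = -7*(-19 - (-2*(-3) + 4)) = -7*(-19 - (6 + 4)) = -7*(-19 - 1*10) = -7*(-19 - 10) = -7*(-29) = 203)
((-17 - G(-5))*(T(-1, -3)/35))*S = ((-17 - 1*(-5))*((-8 + (5 - 1)²)/35))*203 = ((-17 + 5)*((-8 + 4²)*(1/35)))*203 = -12*(-8 + 16)/35*203 = -96/35*203 = -2784/5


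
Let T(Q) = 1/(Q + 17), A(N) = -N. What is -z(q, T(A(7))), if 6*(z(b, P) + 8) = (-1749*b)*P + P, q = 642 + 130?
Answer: 1350707/60 ≈ 22512.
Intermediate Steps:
T(Q) = 1/(17 + Q)
q = 772
z(b, P) = -8 + P/6 - 583*P*b/2 (z(b, P) = -8 + ((-1749*b)*P + P)/6 = -8 + (-1749*P*b + P)/6 = -8 + (P - 1749*P*b)/6 = -8 + (P/6 - 583*P*b/2) = -8 + P/6 - 583*P*b/2)
-z(q, T(A(7))) = -(-8 + 1/(6*(17 - 1*7)) - 583/2*772/(17 - 1*7)) = -(-8 + 1/(6*(17 - 7)) - 583/2*772/(17 - 7)) = -(-8 + (⅙)/10 - 583/2*772/10) = -(-8 + (⅙)*(⅒) - 583/2*⅒*772) = -(-8 + 1/60 - 112519/5) = -1*(-1350707/60) = 1350707/60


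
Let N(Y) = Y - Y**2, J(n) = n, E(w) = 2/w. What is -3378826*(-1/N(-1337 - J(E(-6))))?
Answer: -37917/20065 ≈ -1.8897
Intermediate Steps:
-3378826*(-1/N(-1337 - J(E(-6)))) = -3378826*(-1/((1 - (-1337 - 2/(-6)))*(-1337 - 2/(-6)))) = -3378826*(-1/((1 - (-1337 - 2*(-1)/6))*(-1337 - 2*(-1)/6))) = -3378826*(-1/((1 - (-1337 - 1*(-1/3)))*(-1337 - 1*(-1/3)))) = -3378826*(-1/((1 - (-1337 + 1/3))*(-1337 + 1/3))) = -3378826*3/(4010*(1 - 1*(-4010/3))) = -3378826*3/(4010*(1 + 4010/3)) = -3378826/((-(-4010)*4013/(3*3))) = -3378826/((-1*(-16092130/9))) = -3378826/16092130/9 = -3378826*9/16092130 = -37917/20065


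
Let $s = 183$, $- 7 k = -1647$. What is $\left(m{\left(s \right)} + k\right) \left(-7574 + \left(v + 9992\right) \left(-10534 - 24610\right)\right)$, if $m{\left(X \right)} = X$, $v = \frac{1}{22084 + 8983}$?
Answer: $- \frac{31943564318999904}{217469} \approx -1.4689 \cdot 10^{11}$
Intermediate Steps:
$k = \frac{1647}{7}$ ($k = \left(- \frac{1}{7}\right) \left(-1647\right) = \frac{1647}{7} \approx 235.29$)
$v = \frac{1}{31067} \approx 3.2188 \cdot 10^{-5}$
$\left(m{\left(s \right)} + k\right) \left(-7574 + \left(v + 9992\right) \left(-10534 - 24610\right)\right) = \left(183 + \frac{1647}{7}\right) \left(-7574 + \left(\frac{1}{31067} + 9992\right) \left(-10534 - 24610\right)\right) = \frac{2928 \left(-7574 + \frac{310421465}{31067} \left(-35144\right)\right)}{7} = \frac{2928 \left(-7574 - \frac{10909451965960}{31067}\right)}{7} = \frac{2928}{7} \left(- \frac{10909687267418}{31067}\right) = - \frac{31943564318999904}{217469}$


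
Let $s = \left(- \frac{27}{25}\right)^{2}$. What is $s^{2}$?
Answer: $\frac{531441}{390625} \approx 1.3605$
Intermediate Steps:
$s = \frac{729}{625}$ ($s = \left(\left(-27\right) \frac{1}{25}\right)^{2} = \left(- \frac{27}{25}\right)^{2} = \frac{729}{625} \approx 1.1664$)
$s^{2} = \left(\frac{729}{625}\right)^{2} = \frac{531441}{390625}$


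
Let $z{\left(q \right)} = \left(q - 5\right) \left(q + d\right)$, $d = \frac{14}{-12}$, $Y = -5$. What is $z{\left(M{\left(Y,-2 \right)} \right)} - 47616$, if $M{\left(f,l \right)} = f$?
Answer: $- \frac{142663}{3} \approx -47554.0$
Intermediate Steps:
$d = - \frac{7}{6}$ ($d = 14 \left(- \frac{1}{12}\right) = - \frac{7}{6} \approx -1.1667$)
$z{\left(q \right)} = \left(-5 + q\right) \left(- \frac{7}{6} + q\right)$ ($z{\left(q \right)} = \left(q - 5\right) \left(q - \frac{7}{6}\right) = \left(-5 + q\right) \left(- \frac{7}{6} + q\right)$)
$z{\left(M{\left(Y,-2 \right)} \right)} - 47616 = \left(\frac{35}{6} + \left(-5\right)^{2} - - \frac{185}{6}\right) - 47616 = \left(\frac{35}{6} + 25 + \frac{185}{6}\right) - 47616 = \frac{185}{3} - 47616 = - \frac{142663}{3}$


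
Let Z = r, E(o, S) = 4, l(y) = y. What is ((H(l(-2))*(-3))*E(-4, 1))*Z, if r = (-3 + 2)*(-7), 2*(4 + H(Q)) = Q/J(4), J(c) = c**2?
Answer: 1365/4 ≈ 341.25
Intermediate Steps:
H(Q) = -4 + Q/32 (H(Q) = -4 + (Q/(4**2))/2 = -4 + (Q/16)/2 = -4 + Q/32)
r = 7 (r = -1*(-7) = 7)
Z = 7
((H(l(-2))*(-3))*E(-4, 1))*Z = (((-4 + (1/32)*(-2))*(-3))*4)*7 = (((-4 - 1/16)*(-3))*4)*7 = (-65/16*(-3)*4)*7 = ((195/16)*4)*7 = (195/4)*7 = 1365/4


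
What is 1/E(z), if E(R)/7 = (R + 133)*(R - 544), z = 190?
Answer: -1/800394 ≈ -1.2494e-6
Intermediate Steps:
E(R) = 7*(-544 + R)*(133 + R) (E(R) = 7*((R + 133)*(R - 544)) = 7*((133 + R)*(-544 + R)) = 7*((-544 + R)*(133 + R)) = 7*(-544 + R)*(133 + R))
1/E(z) = 1/(-506464 - 2877*190 + 7*190²) = 1/(-506464 - 546630 + 7*36100) = 1/(-506464 - 546630 + 252700) = 1/(-800394) = -1/800394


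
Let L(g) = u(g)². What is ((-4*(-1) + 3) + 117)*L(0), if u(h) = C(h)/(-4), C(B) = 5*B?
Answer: 0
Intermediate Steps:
u(h) = -5*h/4 (u(h) = (5*h)/(-4) = (5*h)*(-¼) = -5*h/4)
L(g) = 25*g²/16 (L(g) = (-5*g/4)² = 25*g²/16)
((-4*(-1) + 3) + 117)*L(0) = ((-4*(-1) + 3) + 117)*((25/16)*0²) = ((4 + 3) + 117)*((25/16)*0) = (7 + 117)*0 = 124*0 = 0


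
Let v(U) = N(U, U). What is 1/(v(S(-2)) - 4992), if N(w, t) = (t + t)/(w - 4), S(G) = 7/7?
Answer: -3/14978 ≈ -0.00020029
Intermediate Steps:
S(G) = 1 (S(G) = 7*(1/7) = 1)
N(w, t) = 2*t/(-4 + w) (N(w, t) = (2*t)/(-4 + w) = 2*t/(-4 + w))
v(U) = 2*U/(-4 + U)
1/(v(S(-2)) - 4992) = 1/(2*1/(-4 + 1) - 4992) = 1/(2*1/(-3) - 4992) = 1/(2*1*(-1/3) - 4992) = 1/(-2/3 - 4992) = 1/(-14978/3) = -3/14978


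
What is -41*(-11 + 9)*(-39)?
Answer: -3198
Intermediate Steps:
-41*(-11 + 9)*(-39) = -41*(-2)*(-39) = 82*(-39) = -3198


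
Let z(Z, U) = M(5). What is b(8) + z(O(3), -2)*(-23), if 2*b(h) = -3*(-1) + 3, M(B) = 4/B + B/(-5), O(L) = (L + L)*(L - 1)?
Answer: 38/5 ≈ 7.6000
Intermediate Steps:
O(L) = 2*L*(-1 + L) (O(L) = (2*L)*(-1 + L) = 2*L*(-1 + L))
M(B) = 4/B - B/5 (M(B) = 4/B + B*(-⅕) = 4/B - B/5)
z(Z, U) = -⅕ (z(Z, U) = 4/5 - ⅕*5 = 4*(⅕) - 1 = ⅘ - 1 = -⅕)
b(h) = 3 (b(h) = (-3*(-1) + 3)/2 = (3 + 3)/2 = (½)*6 = 3)
b(8) + z(O(3), -2)*(-23) = 3 - ⅕*(-23) = 3 + 23/5 = 38/5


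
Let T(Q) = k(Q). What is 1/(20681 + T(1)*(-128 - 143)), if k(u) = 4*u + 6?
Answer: 1/17971 ≈ 5.5645e-5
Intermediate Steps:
k(u) = 6 + 4*u
T(Q) = 6 + 4*Q
1/(20681 + T(1)*(-128 - 143)) = 1/(20681 + (6 + 4*1)*(-128 - 143)) = 1/(20681 + (6 + 4)*(-271)) = 1/(20681 + 10*(-271)) = 1/(20681 - 2710) = 1/17971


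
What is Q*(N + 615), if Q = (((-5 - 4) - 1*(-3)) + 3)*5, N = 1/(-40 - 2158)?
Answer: -20276535/2198 ≈ -9225.0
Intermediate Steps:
N = -1/2198 (N = 1/(-2198) = -1/2198 ≈ -0.00045496)
Q = -15 (Q = ((-9 + 3) + 3)*5 = (-6 + 3)*5 = -3*5 = -15)
Q*(N + 615) = -15*(-1/2198 + 615) = -15*1351769/2198 = -20276535/2198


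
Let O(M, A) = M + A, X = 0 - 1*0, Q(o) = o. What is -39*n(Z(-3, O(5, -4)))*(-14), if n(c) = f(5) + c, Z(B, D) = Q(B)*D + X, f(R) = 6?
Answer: 1638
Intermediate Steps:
X = 0 (X = 0 + 0 = 0)
O(M, A) = A + M
Z(B, D) = B*D (Z(B, D) = B*D + 0 = B*D)
n(c) = 6 + c
-39*n(Z(-3, O(5, -4)))*(-14) = -39*(6 - 3*(-4 + 5))*(-14) = -39*(6 - 3*1)*(-14) = -39*(6 - 3)*(-14) = -39*3*(-14) = -117*(-14) = 1638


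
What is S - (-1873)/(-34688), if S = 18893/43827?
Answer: 81896059/217181568 ≈ 0.37709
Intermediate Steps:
S = 2699/6261 (S = 18893*(1/43827) = 2699/6261 ≈ 0.43108)
S - (-1873)/(-34688) = 2699/6261 - (-1873)/(-34688) = 2699/6261 - (-1873)*(-1)/34688 = 2699/6261 - 1*1873/34688 = 2699/6261 - 1873/34688 = 81896059/217181568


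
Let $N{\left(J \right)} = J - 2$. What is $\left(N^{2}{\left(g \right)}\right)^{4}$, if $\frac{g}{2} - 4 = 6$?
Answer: $11019960576$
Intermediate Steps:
$g = 20$ ($g = 8 + 2 \cdot 6 = 8 + 12 = 20$)
$N{\left(J \right)} = -2 + J$ ($N{\left(J \right)} = J - 2 = -2 + J$)
$\left(N^{2}{\left(g \right)}\right)^{4} = \left(\left(-2 + 20\right)^{2}\right)^{4} = \left(18^{2}\right)^{4} = 324^{4} = 11019960576$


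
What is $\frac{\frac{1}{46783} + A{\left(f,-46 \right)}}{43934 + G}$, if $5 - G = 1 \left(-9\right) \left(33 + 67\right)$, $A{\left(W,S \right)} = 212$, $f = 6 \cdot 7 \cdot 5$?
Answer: $\frac{9917997}{2097702937} \approx 0.004728$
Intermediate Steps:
$f = 210$ ($f = 42 \cdot 5 = 210$)
$G = 905$ ($G = 5 - 1 \left(-9\right) \left(33 + 67\right) = 5 - \left(-9\right) 100 = 5 - -900 = 5 + 900 = 905$)
$\frac{\frac{1}{46783} + A{\left(f,-46 \right)}}{43934 + G} = \frac{\frac{1}{46783} + 212}{43934 + 905} = \frac{\frac{1}{46783} + 212}{44839} = \frac{9917997}{46783} \cdot \frac{1}{44839} = \frac{9917997}{2097702937}$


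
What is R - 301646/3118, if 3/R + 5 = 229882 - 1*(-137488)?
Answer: -18469028906/190907345 ≈ -96.743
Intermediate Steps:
R = 1/122455 (R = 3/(-5 + (229882 - 1*(-137488))) = 3/(-5 + (229882 + 137488)) = 3/(-5 + 367370) = 3/367365 = 3*(1/367365) = 1/122455 ≈ 8.1663e-6)
R - 301646/3118 = 1/122455 - 301646/3118 = 1/122455 - 301646*1/3118 = 1/122455 - 150823/1559 = -18469028906/190907345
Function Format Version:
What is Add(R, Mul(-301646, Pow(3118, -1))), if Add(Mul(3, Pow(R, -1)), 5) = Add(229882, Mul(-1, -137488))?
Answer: Rational(-18469028906, 190907345) ≈ -96.743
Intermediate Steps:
R = Rational(1, 122455) (R = Mul(3, Pow(Add(-5, Add(229882, Mul(-1, -137488))), -1)) = Mul(3, Pow(Add(-5, Add(229882, 137488)), -1)) = Mul(3, Pow(Add(-5, 367370), -1)) = Mul(3, Pow(367365, -1)) = Mul(3, Rational(1, 367365)) = Rational(1, 122455) ≈ 8.1663e-6)
Add(R, Mul(-301646, Pow(3118, -1))) = Add(Rational(1, 122455), Mul(-301646, Pow(3118, -1))) = Add(Rational(1, 122455), Mul(-301646, Rational(1, 3118))) = Add(Rational(1, 122455), Rational(-150823, 1559)) = Rational(-18469028906, 190907345)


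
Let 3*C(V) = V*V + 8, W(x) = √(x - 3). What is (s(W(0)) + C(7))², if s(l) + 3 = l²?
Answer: 169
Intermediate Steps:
W(x) = √(-3 + x)
s(l) = -3 + l²
C(V) = 8/3 + V²/3 (C(V) = (V*V + 8)/3 = (V² + 8)/3 = (8 + V²)/3 = 8/3 + V²/3)
(s(W(0)) + C(7))² = ((-3 + (√(-3 + 0))²) + (8/3 + (⅓)*7²))² = ((-3 + (√(-3))²) + (8/3 + (⅓)*49))² = ((-3 + (I*√3)²) + (8/3 + 49/3))² = ((-3 - 3) + 19)² = (-6 + 19)² = 13² = 169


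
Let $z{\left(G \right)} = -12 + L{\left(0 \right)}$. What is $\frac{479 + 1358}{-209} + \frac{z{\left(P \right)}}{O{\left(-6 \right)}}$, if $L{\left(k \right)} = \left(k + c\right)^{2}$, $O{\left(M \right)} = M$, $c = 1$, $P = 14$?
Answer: $- \frac{793}{114} \approx -6.9561$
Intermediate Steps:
$L{\left(k \right)} = \left(1 + k\right)^{2}$ ($L{\left(k \right)} = \left(k + 1\right)^{2} = \left(1 + k\right)^{2}$)
$z{\left(G \right)} = -11$ ($z{\left(G \right)} = -12 + \left(1 + 0\right)^{2} = -12 + 1^{2} = -12 + 1 = -11$)
$\frac{479 + 1358}{-209} + \frac{z{\left(P \right)}}{O{\left(-6 \right)}} = \frac{479 + 1358}{-209} - \frac{11}{-6} = 1837 \left(- \frac{1}{209}\right) - - \frac{11}{6} = - \frac{167}{19} + \frac{11}{6} = - \frac{793}{114}$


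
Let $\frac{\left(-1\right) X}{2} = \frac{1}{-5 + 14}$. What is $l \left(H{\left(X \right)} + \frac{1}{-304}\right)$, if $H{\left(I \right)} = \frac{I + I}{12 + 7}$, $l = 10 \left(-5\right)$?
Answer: $\frac{1825}{1368} \approx 1.3341$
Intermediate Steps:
$l = -50$
$X = - \frac{2}{9}$ ($X = - \frac{2}{-5 + 14} = - \frac{2}{9} \approx -0.22222$)
$H{\left(I \right)} = \frac{2 I}{19}$
$l \left(H{\left(X \right)} + \frac{1}{-304}\right) = - 50 \left(\frac{2}{19} \left(- \frac{2}{9}\right) + \frac{1}{-304}\right) = - 50 \left(- \frac{4}{171} - \frac{1}{304}\right) = \left(-50\right) \left(- \frac{73}{2736}\right) = \frac{1825}{1368}$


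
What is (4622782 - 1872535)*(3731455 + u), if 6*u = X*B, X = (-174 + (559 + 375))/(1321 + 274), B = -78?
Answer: 3273707476795743/319 ≈ 1.0262e+13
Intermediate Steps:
X = 152/319 (X = (-174 + 934)/1595 = 760*(1/1595) = 152/319 ≈ 0.47649)
u = -1976/319 (u = ((152/319)*(-78))/6 = (⅙)*(-11856/319) = -1976/319 ≈ -6.1944)
(4622782 - 1872535)*(3731455 + u) = (4622782 - 1872535)*(3731455 - 1976/319) = 2750247*(1190332169/319) = 3273707476795743/319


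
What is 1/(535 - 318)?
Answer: 1/217 ≈ 0.0046083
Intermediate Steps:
1/(535 - 318) = 1/217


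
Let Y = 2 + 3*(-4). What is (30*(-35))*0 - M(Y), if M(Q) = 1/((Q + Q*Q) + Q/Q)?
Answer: -1/91 ≈ -0.010989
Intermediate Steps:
Y = -10 (Y = 2 - 12 = -10)
M(Q) = 1/(1 + Q + Q**2) (M(Q) = 1/((Q + Q**2) + 1) = 1/(1 + Q + Q**2))
(30*(-35))*0 - M(Y) = (30*(-35))*0 - 1/(1 - 10 + (-10)**2) = -1050*0 - 1/(1 - 10 + 100) = 0 - 1/91 = -1/91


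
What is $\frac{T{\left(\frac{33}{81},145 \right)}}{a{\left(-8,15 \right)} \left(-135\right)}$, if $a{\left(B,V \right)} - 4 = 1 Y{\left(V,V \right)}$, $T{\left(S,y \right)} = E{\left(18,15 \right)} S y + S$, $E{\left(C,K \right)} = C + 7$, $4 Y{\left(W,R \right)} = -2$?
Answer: $- \frac{11396}{3645} \approx -3.1265$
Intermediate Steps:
$Y{\left(W,R \right)} = - \frac{1}{2}$ ($Y{\left(W,R \right)} = \frac{1}{4} \left(-2\right) = - \frac{1}{2}$)
$E{\left(C,K \right)} = 7 + C$
$T{\left(S,y \right)} = S + 25 S y$ ($T{\left(S,y \right)} = \left(7 + 18\right) S y + S = 25 S y + S = S + 25 S y$)
$a{\left(B,V \right)} = \frac{7}{2}$ ($a{\left(B,V \right)} = 4 + 1 \left(- \frac{1}{2}\right) = 4 - \frac{1}{2} = \frac{7}{2}$)
$\frac{T{\left(\frac{33}{81},145 \right)}}{a{\left(-8,15 \right)} \left(-135\right)} = \frac{\frac{33}{81} \left(1 + 25 \cdot 145\right)}{\frac{7}{2} \left(-135\right)} = \frac{33 \cdot \frac{1}{81} \left(1 + 3625\right)}{- \frac{945}{2}} = \frac{11}{27} \cdot 3626 \left(- \frac{2}{945}\right) = \frac{39886}{27} \left(- \frac{2}{945}\right) = - \frac{11396}{3645}$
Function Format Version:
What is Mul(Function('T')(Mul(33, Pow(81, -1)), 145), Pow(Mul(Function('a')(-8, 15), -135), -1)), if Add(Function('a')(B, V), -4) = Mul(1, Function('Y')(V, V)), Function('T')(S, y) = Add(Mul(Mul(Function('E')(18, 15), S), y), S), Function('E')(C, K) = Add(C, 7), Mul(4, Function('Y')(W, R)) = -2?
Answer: Rational(-11396, 3645) ≈ -3.1265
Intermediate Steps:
Function('Y')(W, R) = Rational(-1, 2) (Function('Y')(W, R) = Mul(Rational(1, 4), -2) = Rational(-1, 2))
Function('E')(C, K) = Add(7, C)
Function('T')(S, y) = Add(S, Mul(25, S, y)) (Function('T')(S, y) = Add(Mul(Mul(Add(7, 18), S), y), S) = Add(Mul(Mul(25, S), y), S) = Add(Mul(25, S, y), S) = Add(S, Mul(25, S, y)))
Function('a')(B, V) = Rational(7, 2) (Function('a')(B, V) = Add(4, Mul(1, Rational(-1, 2))) = Add(4, Rational(-1, 2)) = Rational(7, 2))
Mul(Function('T')(Mul(33, Pow(81, -1)), 145), Pow(Mul(Function('a')(-8, 15), -135), -1)) = Mul(Mul(Mul(33, Pow(81, -1)), Add(1, Mul(25, 145))), Pow(Mul(Rational(7, 2), -135), -1)) = Mul(Mul(Mul(33, Rational(1, 81)), Add(1, 3625)), Pow(Rational(-945, 2), -1)) = Mul(Mul(Rational(11, 27), 3626), Rational(-2, 945)) = Mul(Rational(39886, 27), Rational(-2, 945)) = Rational(-11396, 3645)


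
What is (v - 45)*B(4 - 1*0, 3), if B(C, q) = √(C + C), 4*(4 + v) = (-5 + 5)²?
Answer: -98*√2 ≈ -138.59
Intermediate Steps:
v = -4 (v = -4 + (-5 + 5)²/4 = -4 + (¼)*0² = -4 + (¼)*0 = -4 + 0 = -4)
B(C, q) = √2*√C (B(C, q) = √(2*C) = √2*√C)
(v - 45)*B(4 - 1*0, 3) = (-4 - 45)*(√2*√(4 - 1*0)) = -49*√2*√(4 + 0) = -49*√2*√4 = -49*√2*2 = -98*√2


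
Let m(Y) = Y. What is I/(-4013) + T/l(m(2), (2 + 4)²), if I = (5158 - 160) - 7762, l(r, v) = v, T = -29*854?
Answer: -49643227/72234 ≈ -687.26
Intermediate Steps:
T = -24766
I = -2764 (I = 4998 - 7762 = -2764)
I/(-4013) + T/l(m(2), (2 + 4)²) = -2764/(-4013) - 24766/(2 + 4)² = -2764*(-1/4013) - 24766/(6²) = 2764/4013 - 24766/36 = 2764/4013 - 24766*1/36 = 2764/4013 - 12383/18 = -49643227/72234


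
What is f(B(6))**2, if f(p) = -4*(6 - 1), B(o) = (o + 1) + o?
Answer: 400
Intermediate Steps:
B(o) = 1 + 2*o (B(o) = (1 + o) + o = 1 + 2*o)
f(p) = -20 (f(p) = -4*5 = -20)
f(B(6))**2 = (-20)**2 = 400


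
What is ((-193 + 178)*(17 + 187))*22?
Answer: -67320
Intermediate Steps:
((-193 + 178)*(17 + 187))*22 = -15*204*22 = -3060*22 = -67320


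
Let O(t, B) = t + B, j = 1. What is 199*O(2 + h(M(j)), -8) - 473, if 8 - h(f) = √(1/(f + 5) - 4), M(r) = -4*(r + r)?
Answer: -75 - 199*I*√39/3 ≈ -75.0 - 414.25*I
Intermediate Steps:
M(r) = -8*r
h(f) = 8 - √(-4 + 1/(5 + f)) (h(f) = 8 - √(1/(f + 5) - 4) = 8 - √(1/(5 + f) - 4) = 8 - √(-4 + 1/(5 + f)))
O(t, B) = B + t
199*O(2 + h(M(j)), -8) - 473 = 199*(-8 + (2 + (8 - √(-(19 + 4*(-8*1))/(5 - 8*1))))) - 473 = 199*(-8 + (2 + (8 - √(-(19 + 4*(-8))/(5 - 8))))) - 473 = 199*(-8 + (2 + (8 - √(-1*(19 - 32)/(-3))))) - 473 = 199*(-8 + (2 + (8 - √(-1*(-⅓)*(-13))))) - 473 = 199*(-8 + (2 + (8 - √(-13/3)))) - 473 = 199*(-8 + (2 + (8 - I*√39/3))) - 473 = 199*(-8 + (10 - I*√39/3)) - 473 = 199*(2 - I*√39/3) - 473 = (398 - 199*I*√39/3) - 473 = -75 - 199*I*√39/3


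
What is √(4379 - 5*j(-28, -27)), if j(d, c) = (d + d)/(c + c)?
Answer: √354279/9 ≈ 66.135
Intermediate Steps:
j(d, c) = d/c (j(d, c) = (2*d)/((2*c)) = (2*d)*(1/(2*c)) = d/c)
√(4379 - 5*j(-28, -27)) = √(4379 - (-140)/(-27)) = √(4379 - (-140)*(-1)/27) = √(4379 - 5*28/27) = √(4379 - 140/27) = √(118093/27) = √354279/9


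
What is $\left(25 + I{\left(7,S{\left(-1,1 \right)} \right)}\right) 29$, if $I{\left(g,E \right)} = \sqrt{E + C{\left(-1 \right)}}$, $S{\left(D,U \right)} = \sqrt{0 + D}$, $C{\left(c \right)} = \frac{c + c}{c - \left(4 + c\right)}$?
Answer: $725 + \frac{29 \sqrt{2 + 4 i}}{2} \approx 751.08 + 16.121 i$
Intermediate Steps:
$C{\left(c \right)} = - \frac{c}{2}$ ($C{\left(c \right)} = \frac{2 c}{-4} = 2 c \left(- \frac{1}{4}\right) = - \frac{c}{2}$)
$S{\left(D,U \right)} = \sqrt{D}$
$I{\left(g,E \right)} = \sqrt{\frac{1}{2} + E}$ ($I{\left(g,E \right)} = \sqrt{E - - \frac{1}{2}} = \sqrt{E + \frac{1}{2}} = \sqrt{\frac{1}{2} + E}$)
$\left(25 + I{\left(7,S{\left(-1,1 \right)} \right)}\right) 29 = \left(25 + \frac{\sqrt{2 + 4 \sqrt{-1}}}{2}\right) 29 = \left(25 + \frac{\sqrt{2 + 4 i}}{2}\right) 29 = 725 + \frac{29 \sqrt{2 + 4 i}}{2}$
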